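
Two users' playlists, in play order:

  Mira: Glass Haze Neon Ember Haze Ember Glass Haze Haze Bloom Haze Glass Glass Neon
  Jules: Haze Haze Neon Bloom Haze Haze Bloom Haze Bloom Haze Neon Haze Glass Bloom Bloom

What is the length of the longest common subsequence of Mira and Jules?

Pick Haze at Mira[2]=Jules[2], then Neon at Mira[3]=Jules[3], then Haze at Mira[5]=Jules[5], then Haze at Mira[8]=Jules[6], then Haze at Mira[9]=Jules[8], then Bloom at Mira[10]=Jules[9], then Haze at Mira[11]=Jules[12], then Glass at Mira[12]=Jules[13]; all 8 songs appear in both, in order, and the DP table's final entry dp[14][15] is also 8, so no common subsequence is longer.

8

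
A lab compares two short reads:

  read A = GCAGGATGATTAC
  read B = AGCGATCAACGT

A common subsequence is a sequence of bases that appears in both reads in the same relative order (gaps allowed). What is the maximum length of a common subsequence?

Taking G at read A[1]=read B[2], C at read A[2]=read B[3], G at read A[5]=read B[4], A at read A[6]=read B[5], T at read A[7]=read B[6], A at read A[9]=read B[8], A at read A[12]=read B[9], C at read A[13]=read B[10] gives a common subsequence of length 8. dp[13][12] = 8 confirms this is the maximum.

8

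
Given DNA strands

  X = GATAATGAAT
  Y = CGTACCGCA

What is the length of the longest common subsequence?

5

One common subsequence of length 5: G at X[1]=Y[2], then T at X[3]=Y[3], then A at X[4]=Y[4], then G at X[7]=Y[7], then A at X[9]=Y[9], and the DP table's final entry dp[10][9] is also 5, so no common subsequence is longer.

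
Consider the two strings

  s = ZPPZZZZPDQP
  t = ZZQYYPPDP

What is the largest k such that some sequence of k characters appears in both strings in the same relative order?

5

Taking Z [1,2], P [3,6], P [8,7], D [9,8], P [11,9] gives a common subsequence of length 5, and the DP table's final entry dp[11][9] is also 5, so no common subsequence is longer.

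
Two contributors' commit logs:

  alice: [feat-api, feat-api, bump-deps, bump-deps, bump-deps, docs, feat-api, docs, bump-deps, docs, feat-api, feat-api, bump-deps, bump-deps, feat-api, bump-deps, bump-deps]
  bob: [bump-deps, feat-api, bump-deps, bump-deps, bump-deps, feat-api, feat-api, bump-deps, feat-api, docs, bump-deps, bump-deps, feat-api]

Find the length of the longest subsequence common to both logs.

10

One common subsequence of length 10: feat-api [2,2]; then bump-deps [3,3]; then bump-deps [4,4]; then bump-deps [5,5]; then feat-api [7,7]; then bump-deps [9,8]; then docs [10,10]; then bump-deps [13,11]; then bump-deps [14,12]; then feat-api [15,13]. dp[17][13] = 10 confirms this is the maximum.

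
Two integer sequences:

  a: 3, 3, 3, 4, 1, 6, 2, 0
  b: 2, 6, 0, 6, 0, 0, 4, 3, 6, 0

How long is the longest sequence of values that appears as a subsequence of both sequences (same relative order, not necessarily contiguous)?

3

Let dp[i][j] be the LCS length of the first i values of a and the first j values of b. dp[i][j] = dp[i-1][j-1]+1 when the i-th and j-th values match, else max(dp[i-1][j], dp[i][j-1]).
    ·  2  6  0  6  0  0  4  3  6  0
 ·  0  0  0  0  0  0  0  0  0  0  0
 3  0  0  0  0  0  0  0  0  1  1  1
 3  0  0  0  0  0  0  0  0  1  1  1
 3  0  0  0  0  0  0  0  0  1  1  1
 4  0  0  0  0  0  0  0  1  1  1  1
 1  0  0  0  0  0  0  0  1  1  1  1
 6  0  0  1  1  1  1  1  1  1  2  2
 2  0  1  1  1  1  1  1  1  1  2  2
 0  0  1  1  2  2  2  2  2  2  2  3
dp[8][10] = 3. One LCS (by backtracking along matches): 3, 6, 0.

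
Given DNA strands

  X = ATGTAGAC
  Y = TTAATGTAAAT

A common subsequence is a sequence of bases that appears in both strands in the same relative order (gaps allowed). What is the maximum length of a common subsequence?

Taking A (X #1, Y #4); then T (X #2, Y #5); then G (X #3, Y #6); then T (X #4, Y #7); then A (X #5, Y #9); then A (X #7, Y #10) gives a common subsequence of length 6. Since dp[8][11] = 6, nothing longer is possible.

6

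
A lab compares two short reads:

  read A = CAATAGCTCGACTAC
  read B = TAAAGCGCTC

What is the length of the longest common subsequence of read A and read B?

Pick A [2,2] → A [3,3] → A [5,4] → G [6,5] → C [9,6] → G [10,7] → C [12,8] → T [13,9] → C [15,10]; all 9 bases appear in both, in order. Since dp[15][10] = 9, nothing longer is possible.

9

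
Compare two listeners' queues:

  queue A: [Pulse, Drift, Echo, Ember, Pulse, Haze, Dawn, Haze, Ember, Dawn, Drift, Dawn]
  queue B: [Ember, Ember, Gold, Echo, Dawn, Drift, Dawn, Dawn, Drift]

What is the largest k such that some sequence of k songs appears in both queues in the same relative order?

5

Match Ember [4,1], Ember [9,2], Dawn [10,5], Drift [11,6], Dawn [12,8] — 5 songs in the same relative order in both. The LCS DP gives dp[12][9] = 5, so this is optimal.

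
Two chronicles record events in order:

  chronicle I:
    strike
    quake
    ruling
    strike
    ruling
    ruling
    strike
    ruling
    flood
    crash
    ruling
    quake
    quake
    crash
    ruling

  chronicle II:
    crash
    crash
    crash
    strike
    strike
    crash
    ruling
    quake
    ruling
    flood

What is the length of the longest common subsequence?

6

Pick strike at chronicle I[4]=chronicle II[4], then strike at chronicle I[7]=chronicle II[5], then crash at chronicle I[10]=chronicle II[6], then ruling at chronicle I[11]=chronicle II[7], then quake at chronicle I[13]=chronicle II[8], then ruling at chronicle I[15]=chronicle II[9]; all 6 events appear in both, in order. dp[15][10] = 6 confirms this is the maximum.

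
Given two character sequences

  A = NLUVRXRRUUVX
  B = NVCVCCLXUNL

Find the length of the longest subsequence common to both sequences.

Match N (A #1, B #1) → L (A #2, B #7) → X (A #6, B #8) → U (A #9, B #9) — 4 characters in the same relative order in both. The LCS DP gives dp[12][11] = 4, so this is optimal.

4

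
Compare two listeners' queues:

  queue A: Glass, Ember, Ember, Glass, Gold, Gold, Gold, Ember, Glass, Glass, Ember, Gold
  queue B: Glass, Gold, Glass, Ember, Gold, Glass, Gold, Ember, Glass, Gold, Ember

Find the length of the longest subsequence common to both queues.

Match Glass (queue A #1, queue B #3), Ember (queue A #2, queue B #4), Glass (queue A #4, queue B #6), Gold (queue A #7, queue B #7), Ember (queue A #8, queue B #8), Glass (queue A #9, queue B #9), Ember (queue A #11, queue B #11) — 7 songs in the same relative order in both. The LCS DP gives dp[12][11] = 7, so this is optimal.

7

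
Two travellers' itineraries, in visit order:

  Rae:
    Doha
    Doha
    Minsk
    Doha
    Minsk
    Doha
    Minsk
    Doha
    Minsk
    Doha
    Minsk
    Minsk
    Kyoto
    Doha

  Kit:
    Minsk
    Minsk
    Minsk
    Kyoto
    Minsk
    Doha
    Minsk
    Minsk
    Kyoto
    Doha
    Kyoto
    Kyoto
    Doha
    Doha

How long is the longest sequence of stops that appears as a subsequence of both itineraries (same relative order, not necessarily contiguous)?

9

Match Minsk at Rae[3]=Kit[1]; then Minsk at Rae[5]=Kit[2]; then Minsk at Rae[7]=Kit[3]; then Minsk at Rae[9]=Kit[5]; then Doha at Rae[10]=Kit[6]; then Minsk at Rae[11]=Kit[7]; then Minsk at Rae[12]=Kit[8]; then Kyoto at Rae[13]=Kit[12]; then Doha at Rae[14]=Kit[14] — 9 stops in the same relative order in both, and the DP table's final entry dp[14][14] is also 9, so no common subsequence is longer.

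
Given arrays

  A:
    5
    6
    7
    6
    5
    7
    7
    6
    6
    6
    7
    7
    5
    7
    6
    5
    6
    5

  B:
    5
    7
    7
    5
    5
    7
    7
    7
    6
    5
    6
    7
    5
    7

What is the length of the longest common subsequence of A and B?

10

Taking 5 (A #1, B #1) → 7 (A #3, B #3) → 5 (A #5, B #5) → 7 (A #6, B #7) → 7 (A #7, B #8) → 6 (A #8, B #9) → 6 (A #10, B #11) → 7 (A #12, B #12) → 5 (A #13, B #13) → 7 (A #14, B #14) gives a common subsequence of length 10. The LCS DP gives dp[18][14] = 10, so this is optimal.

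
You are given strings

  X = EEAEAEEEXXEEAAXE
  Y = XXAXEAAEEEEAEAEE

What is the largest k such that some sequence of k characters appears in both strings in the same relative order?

10

Match E [2,5], then A [3,6], then A [5,7], then E [6,8], then E [7,9], then E [8,10], then E [11,11], then E [12,13], then A [13,14], then E [16,16] — 10 characters in the same relative order in both. The LCS DP gives dp[16][16] = 10, so this is optimal.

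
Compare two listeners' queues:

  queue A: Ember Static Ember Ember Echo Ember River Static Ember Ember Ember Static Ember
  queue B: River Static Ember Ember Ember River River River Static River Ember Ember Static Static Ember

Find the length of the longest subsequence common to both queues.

10

One common subsequence of length 10: Static at queue A[2]=queue B[2]; then Ember at queue A[3]=queue B[3]; then Ember at queue A[4]=queue B[4]; then Ember at queue A[6]=queue B[5]; then River at queue A[7]=queue B[8]; then Static at queue A[8]=queue B[9]; then Ember at queue A[9]=queue B[11]; then Ember at queue A[10]=queue B[12]; then Static at queue A[12]=queue B[14]; then Ember at queue A[13]=queue B[15], and the DP table's final entry dp[13][15] is also 10, so no common subsequence is longer.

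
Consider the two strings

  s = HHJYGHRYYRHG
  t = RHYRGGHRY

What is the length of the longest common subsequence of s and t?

Let dp[i][j] be the LCS length of the first i characters of s and the first j characters of t. dp[i][j] = dp[i-1][j-1]+1 when the i-th and j-th characters match, else max(dp[i-1][j], dp[i][j-1]).
    ·  R  H  Y  R  G  G  H  R  Y
 ·  0  0  0  0  0  0  0  0  0  0
 H  0  0  1  1  1  1  1  1  1  1
 H  0  0  1  1  1  1  1  2  2  2
 J  0  0  1  1  1  1  1  2  2  2
 Y  0  0  1  2  2  2  2  2  2  3
 G  0  0  1  2  2  3  3  3  3  3
 H  0  0  1  2  2  3  3  4  4  4
 R  0  1  1  2  3  3  3  4  5  5
 Y  0  1  1  2  3  3  3  4  5  6
 Y  0  1  1  2  3  3  3  4  5  6
 R  0  1  1  2  3  3  3  4  5  6
 H  0  1  2  2  3  3  3  4  5  6
 G  0  1  2  2  3  4  4  4  5  6
dp[12][9] = 6. One LCS (by backtracking along matches): HYGHRY.

6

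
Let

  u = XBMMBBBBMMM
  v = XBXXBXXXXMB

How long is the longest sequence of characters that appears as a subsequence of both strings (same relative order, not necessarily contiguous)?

4

Let dp[i][j] be the LCS length of the first i characters of u and the first j characters of v. dp[i][j] = dp[i-1][j-1]+1 when the i-th and j-th characters match, else max(dp[i-1][j], dp[i][j-1]).
    ·  X  B  X  X  B  X  X  X  X  M  B
 ·  0  0  0  0  0  0  0  0  0  0  0  0
 X  0  1  1  1  1  1  1  1  1  1  1  1
 B  0  1  2  2  2  2  2  2  2  2  2  2
 M  0  1  2  2  2  2  2  2  2  2  3  3
 M  0  1  2  2  2  2  2  2  2  2  3  3
 B  0  1  2  2  2  3  3  3  3  3  3  4
 B  0  1  2  2  2  3  3  3  3  3  3  4
 B  0  1  2  2  2  3  3  3  3  3  3  4
 B  0  1  2  2  2  3  3  3  3  3  3  4
 M  0  1  2  2  2  3  3  3  3  3  4  4
 M  0  1  2  2  2  3  3  3  3  3  4  4
 M  0  1  2  2  2  3  3  3  3  3  4  4
dp[11][11] = 4. One LCS (by backtracking along matches): XBMB.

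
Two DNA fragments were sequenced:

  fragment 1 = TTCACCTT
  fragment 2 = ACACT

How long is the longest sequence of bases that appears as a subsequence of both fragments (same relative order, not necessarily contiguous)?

4

Let dp[i][j] be the LCS length of the first i bases of fragment 1 and the first j bases of fragment 2. dp[i][j] = dp[i-1][j-1]+1 when the i-th and j-th bases match, else max(dp[i-1][j], dp[i][j-1]).
    ·  A  C  A  C  T
 ·  0  0  0  0  0  0
 T  0  0  0  0  0  1
 T  0  0  0  0  0  1
 C  0  0  1  1  1  1
 A  0  1  1  2  2  2
 C  0  1  2  2  3  3
 C  0  1  2  2  3  3
 T  0  1  2  2  3  4
 T  0  1  2  2  3  4
dp[8][5] = 4. One LCS (by backtracking along matches): CACT.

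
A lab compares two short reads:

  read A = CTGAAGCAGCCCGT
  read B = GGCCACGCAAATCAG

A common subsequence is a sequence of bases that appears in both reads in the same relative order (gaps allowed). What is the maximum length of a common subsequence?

One common subsequence of length 8: G at read A[3]=read B[1]; then G at read A[6]=read B[2]; then C at read A[7]=read B[4]; then A at read A[8]=read B[5]; then G at read A[9]=read B[7]; then C at read A[10]=read B[8]; then C at read A[11]=read B[13]; then G at read A[13]=read B[15]. dp[14][15] = 8 confirms this is the maximum.

8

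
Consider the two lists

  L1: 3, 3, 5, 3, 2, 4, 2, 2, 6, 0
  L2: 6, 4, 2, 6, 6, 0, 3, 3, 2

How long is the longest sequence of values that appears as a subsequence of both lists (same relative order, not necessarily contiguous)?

4

Pick 4 [6,2]; then 2 [7,3]; then 6 [9,5]; then 0 [10,6]; all 4 values appear in both, in order. Since dp[10][9] = 4, nothing longer is possible.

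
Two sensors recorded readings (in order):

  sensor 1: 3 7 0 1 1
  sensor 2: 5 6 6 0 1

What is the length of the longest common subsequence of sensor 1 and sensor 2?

One common subsequence of length 2: 0 at sensor 1[3]=sensor 2[4], 1 at sensor 1[5]=sensor 2[5]. Since dp[5][5] = 2, nothing longer is possible.

2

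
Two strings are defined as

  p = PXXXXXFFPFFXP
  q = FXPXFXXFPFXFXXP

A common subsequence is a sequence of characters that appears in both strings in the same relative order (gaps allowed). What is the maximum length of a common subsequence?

10

Taking P [1,3], then X [2,4], then X [5,6], then X [6,7], then F [8,8], then P [9,9], then F [10,10], then F [11,12], then X [12,14], then P [13,15] gives a common subsequence of length 10. dp[13][15] = 10 confirms this is the maximum.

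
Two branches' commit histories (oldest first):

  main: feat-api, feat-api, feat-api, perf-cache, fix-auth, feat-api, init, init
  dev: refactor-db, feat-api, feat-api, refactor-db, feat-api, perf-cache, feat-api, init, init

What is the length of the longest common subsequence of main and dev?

Pick feat-api at main[1]=dev[2], then feat-api at main[2]=dev[3], then feat-api at main[3]=dev[5], then perf-cache at main[4]=dev[6], then feat-api at main[6]=dev[7], then init at main[7]=dev[8], then init at main[8]=dev[9]; all 7 commits appear in both, in order, and the DP table's final entry dp[8][9] is also 7, so no common subsequence is longer.

7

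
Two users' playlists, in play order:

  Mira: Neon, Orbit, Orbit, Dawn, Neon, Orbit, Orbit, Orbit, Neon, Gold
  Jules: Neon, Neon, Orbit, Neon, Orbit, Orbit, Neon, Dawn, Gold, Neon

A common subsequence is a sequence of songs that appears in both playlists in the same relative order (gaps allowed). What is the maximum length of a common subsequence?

One common subsequence of length 7: Neon at Mira[1]=Jules[2], then Orbit at Mira[3]=Jules[3], then Neon at Mira[5]=Jules[4], then Orbit at Mira[7]=Jules[5], then Orbit at Mira[8]=Jules[6], then Neon at Mira[9]=Jules[7], then Gold at Mira[10]=Jules[9]. The LCS DP gives dp[10][10] = 7, so this is optimal.

7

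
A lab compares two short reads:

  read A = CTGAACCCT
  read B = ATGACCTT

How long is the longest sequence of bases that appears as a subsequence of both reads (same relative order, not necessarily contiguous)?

Match T (read A #2, read B #2), then G (read A #3, read B #3), then A (read A #5, read B #4), then C (read A #6, read B #5), then C (read A #7, read B #6), then T (read A #9, read B #8) — 6 bases in the same relative order in both. The LCS DP gives dp[9][8] = 6, so this is optimal.

6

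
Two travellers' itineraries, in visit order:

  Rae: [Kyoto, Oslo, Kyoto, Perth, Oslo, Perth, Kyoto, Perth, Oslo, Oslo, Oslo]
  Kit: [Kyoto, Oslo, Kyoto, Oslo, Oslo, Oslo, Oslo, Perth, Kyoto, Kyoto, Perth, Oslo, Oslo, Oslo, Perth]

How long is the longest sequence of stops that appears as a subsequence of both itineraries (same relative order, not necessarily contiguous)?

Match Kyoto (Rae #1, Kit #1); then Oslo (Rae #2, Kit #2); then Kyoto (Rae #3, Kit #3); then Oslo (Rae #5, Kit #7); then Perth (Rae #6, Kit #8); then Kyoto (Rae #7, Kit #10); then Perth (Rae #8, Kit #11); then Oslo (Rae #9, Kit #12); then Oslo (Rae #10, Kit #13); then Oslo (Rae #11, Kit #14) — 10 stops in the same relative order in both, and the DP table's final entry dp[11][15] is also 10, so no common subsequence is longer.

10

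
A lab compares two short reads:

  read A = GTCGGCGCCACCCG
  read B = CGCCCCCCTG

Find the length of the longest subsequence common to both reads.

Let dp[i][j] be the LCS length of the first i bases of read A and the first j bases of read B. dp[i][j] = dp[i-1][j-1]+1 when the i-th and j-th bases match, else max(dp[i-1][j], dp[i][j-1]).
    ·  C  G  C  C  C  C  C  C  T  G
 ·  0  0  0  0  0  0  0  0  0  0  0
 G  0  0  1  1  1  1  1  1  1  1  1
 T  0  0  1  1  1  1  1  1  1  2  2
 C  0  1  1  2  2  2  2  2  2  2  2
 G  0  1  2  2  2  2  2  2  2  2  3
 G  0  1  2  2  2  2  2  2  2  2  3
 C  0  1  2  3  3  3  3  3  3  3  3
 G  0  1  2  3  3  3  3  3  3  3  4
 C  0  1  2  3  4  4  4  4  4  4  4
 C  0  1  2  3  4  5  5  5  5  5  5
 A  0  1  2  3  4  5  5  5  5  5  5
 C  0  1  2  3  4  5  6  6  6  6  6
 C  0  1  2  3  4  5  6  7  7  7  7
 C  0  1  2  3  4  5  6  7  8  8  8
 G  0  1  2  3  4  5  6  7  8  8  9
dp[14][10] = 9. One LCS (by backtracking along matches): CGCCCCCCG.

9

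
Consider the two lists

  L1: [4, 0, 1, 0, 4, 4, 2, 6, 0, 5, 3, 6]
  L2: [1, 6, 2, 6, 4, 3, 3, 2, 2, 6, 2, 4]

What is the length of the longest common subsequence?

5

Taking 1 [3,1] → 2 [7,3] → 6 [8,4] → 3 [11,7] → 6 [12,10] gives a common subsequence of length 5. dp[12][12] = 5 confirms this is the maximum.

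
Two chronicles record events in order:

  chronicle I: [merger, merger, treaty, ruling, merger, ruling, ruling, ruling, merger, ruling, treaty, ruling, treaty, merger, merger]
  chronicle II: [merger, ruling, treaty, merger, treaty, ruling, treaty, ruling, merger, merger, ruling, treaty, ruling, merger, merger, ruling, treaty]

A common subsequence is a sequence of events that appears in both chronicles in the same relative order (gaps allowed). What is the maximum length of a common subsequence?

One common subsequence of length 11: merger at chronicle I[1]=chronicle II[1], merger at chronicle I[2]=chronicle II[4], treaty at chronicle I[3]=chronicle II[7], ruling at chronicle I[4]=chronicle II[8], merger at chronicle I[5]=chronicle II[9], merger at chronicle I[9]=chronicle II[10], ruling at chronicle I[10]=chronicle II[11], treaty at chronicle I[11]=chronicle II[12], ruling at chronicle I[12]=chronicle II[13], merger at chronicle I[14]=chronicle II[14], merger at chronicle I[15]=chronicle II[15]. Since dp[15][17] = 11, nothing longer is possible.

11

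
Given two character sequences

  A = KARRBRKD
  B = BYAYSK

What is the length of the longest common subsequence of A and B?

Let dp[i][j] be the LCS length of the first i characters of A and the first j characters of B. dp[i][j] = dp[i-1][j-1]+1 when the i-th and j-th characters match, else max(dp[i-1][j], dp[i][j-1]).
    ·  B  Y  A  Y  S  K
 ·  0  0  0  0  0  0  0
 K  0  0  0  0  0  0  1
 A  0  0  0  1  1  1  1
 R  0  0  0  1  1  1  1
 R  0  0  0  1  1  1  1
 B  0  1  1  1  1  1  1
 R  0  1  1  1  1  1  1
 K  0  1  1  1  1  1  2
 D  0  1  1  1  1  1  2
dp[8][6] = 2. One LCS (by backtracking along matches): AK.

2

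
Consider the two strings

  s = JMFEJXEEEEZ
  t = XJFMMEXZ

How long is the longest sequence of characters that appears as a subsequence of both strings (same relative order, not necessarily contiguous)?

5

One common subsequence of length 5: J (s #1, t #2), M (s #2, t #5), E (s #4, t #6), X (s #6, t #7), Z (s #11, t #8). Since dp[11][8] = 5, nothing longer is possible.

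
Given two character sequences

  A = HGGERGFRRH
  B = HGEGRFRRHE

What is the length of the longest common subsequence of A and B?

Let dp[i][j] be the LCS length of the first i characters of A and the first j characters of B. dp[i][j] = dp[i-1][j-1]+1 when the i-th and j-th characters match, else max(dp[i-1][j], dp[i][j-1]).
    ·  H  G  E  G  R  F  R  R  H  E
 ·  0  0  0  0  0  0  0  0  0  0  0
 H  0  1  1  1  1  1  1  1  1  1  1
 G  0  1  2  2  2  2  2  2  2  2  2
 G  0  1  2  2  3  3  3  3  3  3  3
 E  0  1  2  3  3  3  3  3  3  3  4
 R  0  1  2  3  3  4  4  4  4  4  4
 G  0  1  2  3  4  4  4  4  4  4  4
 F  0  1  2  3  4  4  5  5  5  5  5
 R  0  1  2  3  4  5  5  6  6  6  6
 R  0  1  2  3  4  5  5  6  7  7  7
 H  0  1  2  3  4  5  5  6  7  8  8
dp[10][10] = 8. One LCS (by backtracking along matches): HGGRFRRH.

8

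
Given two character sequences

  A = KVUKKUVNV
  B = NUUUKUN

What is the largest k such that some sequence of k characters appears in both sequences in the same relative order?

4

Pick U [3,4]; then K [5,5]; then U [6,6]; then N [8,7]; all 4 characters appear in both, in order. dp[9][7] = 4 confirms this is the maximum.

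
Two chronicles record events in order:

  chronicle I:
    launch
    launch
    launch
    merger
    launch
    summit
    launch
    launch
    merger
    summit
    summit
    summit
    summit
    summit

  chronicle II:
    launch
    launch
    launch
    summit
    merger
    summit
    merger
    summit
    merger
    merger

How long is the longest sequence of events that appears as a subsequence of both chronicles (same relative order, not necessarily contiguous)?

Match launch at chronicle I[1]=chronicle II[1], launch at chronicle I[2]=chronicle II[2], launch at chronicle I[3]=chronicle II[3], merger at chronicle I[4]=chronicle II[5], summit at chronicle I[6]=chronicle II[6], merger at chronicle I[9]=chronicle II[7], summit at chronicle I[10]=chronicle II[8] — 7 events in the same relative order in both. dp[14][10] = 7 confirms this is the maximum.

7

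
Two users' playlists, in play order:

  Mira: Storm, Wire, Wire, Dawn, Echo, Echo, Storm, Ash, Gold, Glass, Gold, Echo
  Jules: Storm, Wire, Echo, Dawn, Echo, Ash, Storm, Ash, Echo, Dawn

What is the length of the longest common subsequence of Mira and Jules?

7

Taking Storm [1,1], then Wire [2,2], then Dawn [4,4], then Echo [5,5], then Storm [7,7], then Ash [8,8], then Echo [12,9] gives a common subsequence of length 7. dp[12][10] = 7 confirms this is the maximum.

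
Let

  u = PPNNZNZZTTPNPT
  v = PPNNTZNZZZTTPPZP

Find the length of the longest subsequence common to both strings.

12

Taking P (u #1, v #1), P (u #2, v #2), N (u #3, v #3), N (u #4, v #4), Z (u #5, v #6), N (u #6, v #7), Z (u #7, v #9), Z (u #8, v #10), T (u #9, v #11), T (u #10, v #12), P (u #11, v #14), P (u #13, v #16) gives a common subsequence of length 12. The LCS DP gives dp[14][16] = 12, so this is optimal.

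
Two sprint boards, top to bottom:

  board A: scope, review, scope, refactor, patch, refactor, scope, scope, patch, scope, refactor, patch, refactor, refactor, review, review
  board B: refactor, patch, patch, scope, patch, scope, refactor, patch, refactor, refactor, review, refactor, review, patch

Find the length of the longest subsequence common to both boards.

11

Pick refactor (board A #4, board B #1); then patch (board A #5, board B #3); then scope (board A #8, board B #4); then patch (board A #9, board B #5); then scope (board A #10, board B #6); then refactor (board A #11, board B #7); then patch (board A #12, board B #8); then refactor (board A #13, board B #9); then refactor (board A #14, board B #10); then review (board A #15, board B #11); then review (board A #16, board B #13); all 11 tasks appear in both, in order. dp[16][14] = 11 confirms this is the maximum.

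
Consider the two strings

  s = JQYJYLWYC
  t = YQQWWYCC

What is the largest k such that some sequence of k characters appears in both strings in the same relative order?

4

Taking Q (s #2, t #3), then W (s #7, t #5), then Y (s #8, t #6), then C (s #9, t #8) gives a common subsequence of length 4. The LCS DP gives dp[9][8] = 4, so this is optimal.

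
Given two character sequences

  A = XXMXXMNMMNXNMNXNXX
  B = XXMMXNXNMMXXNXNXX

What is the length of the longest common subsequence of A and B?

Taking X [1,1]; then X [2,2]; then M [3,4]; then X [4,5]; then X [5,7]; then N [7,8]; then M [8,9]; then M [9,10]; then X [11,12]; then N [14,13]; then X [15,14]; then N [16,15]; then X [17,16]; then X [18,17] gives a common subsequence of length 14, and the DP table's final entry dp[18][17] is also 14, so no common subsequence is longer.

14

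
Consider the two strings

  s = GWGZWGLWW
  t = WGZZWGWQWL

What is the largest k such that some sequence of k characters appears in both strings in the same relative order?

Match W [2,1], then G [3,2], then Z [4,4], then W [5,5], then G [6,6], then W [8,7], then W [9,9] — 7 characters in the same relative order in both. Since dp[9][10] = 7, nothing longer is possible.

7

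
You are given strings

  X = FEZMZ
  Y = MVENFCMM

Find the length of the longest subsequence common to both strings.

One common subsequence of length 2: F (X #1, Y #5), M (X #4, Y #8). The LCS DP gives dp[5][8] = 2, so this is optimal.

2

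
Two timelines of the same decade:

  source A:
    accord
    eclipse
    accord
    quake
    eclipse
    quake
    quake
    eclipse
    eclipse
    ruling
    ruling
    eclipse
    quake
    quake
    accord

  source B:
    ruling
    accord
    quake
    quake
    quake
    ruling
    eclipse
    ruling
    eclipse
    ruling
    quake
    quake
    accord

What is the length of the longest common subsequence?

Pick accord at source A[3]=source B[2], then quake at source A[4]=source B[3], then quake at source A[6]=source B[4], then quake at source A[7]=source B[5], then eclipse at source A[8]=source B[7], then eclipse at source A[9]=source B[9], then ruling at source A[11]=source B[10], then quake at source A[13]=source B[11], then quake at source A[14]=source B[12], then accord at source A[15]=source B[13]; all 10 events appear in both, in order. dp[15][13] = 10 confirms this is the maximum.

10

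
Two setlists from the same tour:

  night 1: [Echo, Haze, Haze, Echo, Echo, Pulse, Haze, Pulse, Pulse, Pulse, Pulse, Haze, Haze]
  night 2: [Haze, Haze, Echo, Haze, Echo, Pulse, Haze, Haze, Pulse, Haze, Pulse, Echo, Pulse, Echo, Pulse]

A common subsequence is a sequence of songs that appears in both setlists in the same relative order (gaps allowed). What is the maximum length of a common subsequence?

10

Pick Haze (night 1 #2, night 2 #1) → Haze (night 1 #3, night 2 #2) → Echo (night 1 #4, night 2 #3) → Echo (night 1 #5, night 2 #5) → Pulse (night 1 #6, night 2 #6) → Haze (night 1 #7, night 2 #8) → Pulse (night 1 #8, night 2 #9) → Pulse (night 1 #9, night 2 #11) → Pulse (night 1 #10, night 2 #13) → Pulse (night 1 #11, night 2 #15); all 10 songs appear in both, in order. The LCS DP gives dp[13][15] = 10, so this is optimal.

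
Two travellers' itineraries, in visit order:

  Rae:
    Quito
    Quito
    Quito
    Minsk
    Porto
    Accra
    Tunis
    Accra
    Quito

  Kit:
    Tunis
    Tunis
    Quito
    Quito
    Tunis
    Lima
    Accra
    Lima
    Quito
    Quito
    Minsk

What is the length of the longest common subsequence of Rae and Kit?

Pick Quito (Rae #2, Kit #3), Quito (Rae #3, Kit #4), Tunis (Rae #7, Kit #5), Accra (Rae #8, Kit #7), Quito (Rae #9, Kit #10); all 5 stops appear in both, in order. dp[9][11] = 5 confirms this is the maximum.

5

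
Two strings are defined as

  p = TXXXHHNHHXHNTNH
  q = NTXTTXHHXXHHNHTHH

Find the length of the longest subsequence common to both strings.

One common subsequence of length 10: T [1,5] → X [2,6] → X [3,9] → X [4,10] → H [5,11] → H [6,12] → N [7,13] → H [8,14] → H [11,16] → H [15,17], and the DP table's final entry dp[15][17] is also 10, so no common subsequence is longer.

10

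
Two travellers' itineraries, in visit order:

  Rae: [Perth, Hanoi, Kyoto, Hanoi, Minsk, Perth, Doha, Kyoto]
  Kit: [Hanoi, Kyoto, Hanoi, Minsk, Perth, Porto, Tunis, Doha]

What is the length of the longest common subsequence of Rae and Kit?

6

Match Hanoi [2,1], then Kyoto [3,2], then Hanoi [4,3], then Minsk [5,4], then Perth [6,5], then Doha [7,8] — 6 stops in the same relative order in both, and the DP table's final entry dp[8][8] is also 6, so no common subsequence is longer.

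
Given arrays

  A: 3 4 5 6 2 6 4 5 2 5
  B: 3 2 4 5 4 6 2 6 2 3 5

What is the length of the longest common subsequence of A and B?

8

One common subsequence of length 8: 3 [1,1], then 4 [2,3], then 5 [3,4], then 6 [4,6], then 2 [5,7], then 6 [6,8], then 2 [9,9], then 5 [10,11]. dp[10][11] = 8 confirms this is the maximum.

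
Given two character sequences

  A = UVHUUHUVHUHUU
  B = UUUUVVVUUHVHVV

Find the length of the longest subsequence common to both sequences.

7

Match U (A #1, B #4), V (A #2, B #7), U (A #4, B #8), U (A #5, B #9), H (A #6, B #10), V (A #8, B #11), H (A #9, B #12) — 7 characters in the same relative order in both, and the DP table's final entry dp[13][14] is also 7, so no common subsequence is longer.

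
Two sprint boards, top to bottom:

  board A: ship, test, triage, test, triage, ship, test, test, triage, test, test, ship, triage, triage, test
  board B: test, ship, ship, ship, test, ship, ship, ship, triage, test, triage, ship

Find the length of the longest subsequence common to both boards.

6

Match ship (board A #1, board B #4); then test (board A #2, board B #5); then triage (board A #5, board B #9); then test (board A #8, board B #10); then triage (board A #9, board B #11); then ship (board A #12, board B #12) — 6 tasks in the same relative order in both. Since dp[15][12] = 6, nothing longer is possible.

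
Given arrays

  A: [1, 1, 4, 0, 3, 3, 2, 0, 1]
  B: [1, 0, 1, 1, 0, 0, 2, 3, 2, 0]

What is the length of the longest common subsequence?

6

Let dp[i][j] be the LCS length of the first i values of A and the first j values of B. dp[i][j] = dp[i-1][j-1]+1 when the i-th and j-th values match, else max(dp[i-1][j], dp[i][j-1]).
    ·  1  0  1  1  0  0  2  3  2  0
 ·  0  0  0  0  0  0  0  0  0  0  0
 1  0  1  1  1  1  1  1  1  1  1  1
 1  0  1  1  2  2  2  2  2  2  2  2
 4  0  1  1  2  2  2  2  2  2  2  2
 0  0  1  2  2  2  3  3  3  3  3  3
 3  0  1  2  2  2  3  3  3  4  4  4
 3  0  1  2  2  2  3  3  3  4  4  4
 2  0  1  2  2  2  3  3  4  4  5  5
 0  0  1  2  2  2  3  4  4  4  5  6
 1  0  1  2  3  3  3  4  4  4  5  6
dp[9][10] = 6. One LCS (by backtracking along matches): 1, 1, 0, 3, 2, 0.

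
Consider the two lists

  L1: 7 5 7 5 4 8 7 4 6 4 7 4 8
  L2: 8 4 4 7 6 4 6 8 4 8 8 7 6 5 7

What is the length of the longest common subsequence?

6

Taking 7 (L1 #1, L2 #4); then 4 (L1 #5, L2 #9); then 8 (L1 #6, L2 #11); then 7 (L1 #7, L2 #12); then 6 (L1 #9, L2 #13); then 7 (L1 #11, L2 #15) gives a common subsequence of length 6. dp[13][15] = 6 confirms this is the maximum.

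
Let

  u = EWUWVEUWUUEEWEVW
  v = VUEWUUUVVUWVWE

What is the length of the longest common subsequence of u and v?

Taking E (u #1, v #3), then W (u #2, v #4), then U (u #3, v #5), then U (u #7, v #6), then U (u #9, v #7), then U (u #10, v #10), then W (u #13, v #11), then V (u #15, v #12), then W (u #16, v #13) gives a common subsequence of length 9, and the DP table's final entry dp[16][14] is also 9, so no common subsequence is longer.

9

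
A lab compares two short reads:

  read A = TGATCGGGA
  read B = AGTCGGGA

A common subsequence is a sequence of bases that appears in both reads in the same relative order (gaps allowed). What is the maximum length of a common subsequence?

Let dp[i][j] be the LCS length of the first i bases of read A and the first j bases of read B. dp[i][j] = dp[i-1][j-1]+1 when the i-th and j-th bases match, else max(dp[i-1][j], dp[i][j-1]).
    ·  A  G  T  C  G  G  G  A
 ·  0  0  0  0  0  0  0  0  0
 T  0  0  0  1  1  1  1  1  1
 G  0  0  1  1  1  2  2  2  2
 A  0  1  1  1  1  2  2  2  3
 T  0  1  1  2  2  2  2  2  3
 C  0  1  1  2  3  3  3  3  3
 G  0  1  2  2  3  4  4  4  4
 G  0  1  2  2  3  4  5  5  5
 G  0  1  2  2  3  4  5  6  6
 A  0  1  2  2  3  4  5  6  7
dp[9][8] = 7. One LCS (by backtracking along matches): GTCGGGA.

7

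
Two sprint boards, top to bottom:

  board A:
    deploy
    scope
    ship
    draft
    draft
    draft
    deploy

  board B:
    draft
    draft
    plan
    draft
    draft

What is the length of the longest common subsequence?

Taking draft [4,2]; then draft [5,4]; then draft [6,5] gives a common subsequence of length 3, and the DP table's final entry dp[7][5] is also 3, so no common subsequence is longer.

3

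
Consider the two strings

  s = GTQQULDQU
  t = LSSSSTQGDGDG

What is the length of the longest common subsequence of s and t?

3

Let dp[i][j] be the LCS length of the first i characters of s and the first j characters of t. dp[i][j] = dp[i-1][j-1]+1 when the i-th and j-th characters match, else max(dp[i-1][j], dp[i][j-1]).
    ·  L  S  S  S  S  T  Q  G  D  G  D  G
 ·  0  0  0  0  0  0  0  0  0  0  0  0  0
 G  0  0  0  0  0  0  0  0  1  1  1  1  1
 T  0  0  0  0  0  0  1  1  1  1  1  1  1
 Q  0  0  0  0  0  0  1  2  2  2  2  2  2
 Q  0  0  0  0  0  0  1  2  2  2  2  2  2
 U  0  0  0  0  0  0  1  2  2  2  2  2  2
 L  0  1  1  1  1  1  1  2  2  2  2  2  2
 D  0  1  1  1  1  1  1  2  2  3  3  3  3
 Q  0  1  1  1  1  1  1  2  2  3  3  3  3
 U  0  1  1  1  1  1  1  2  2  3  3  3  3
dp[9][12] = 3. One LCS (by backtracking along matches): TQD.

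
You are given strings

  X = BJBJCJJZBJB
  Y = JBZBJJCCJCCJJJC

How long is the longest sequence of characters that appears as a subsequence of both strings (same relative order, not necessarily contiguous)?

One common subsequence of length 7: B [1,4] → J [2,6] → J [4,9] → C [5,11] → J [6,12] → J [7,13] → J [10,14]. dp[11][15] = 7 confirms this is the maximum.

7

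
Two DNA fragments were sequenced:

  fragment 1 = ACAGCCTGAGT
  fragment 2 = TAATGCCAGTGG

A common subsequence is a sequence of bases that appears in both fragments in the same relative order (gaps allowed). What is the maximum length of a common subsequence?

8

Let dp[i][j] be the LCS length of the first i bases of fragment 1 and the first j bases of fragment 2. dp[i][j] = dp[i-1][j-1]+1 when the i-th and j-th bases match, else max(dp[i-1][j], dp[i][j-1]).
    ·  T  A  A  T  G  C  C  A  G  T  G  G
 ·  0  0  0  0  0  0  0  0  0  0  0  0  0
 A  0  0  1  1  1  1  1  1  1  1  1  1  1
 C  0  0  1  1  1  1  2  2  2  2  2  2  2
 A  0  0  1  2  2  2  2  2  3  3  3  3  3
 G  0  0  1  2  2  3  3  3  3  4  4  4  4
 C  0  0  1  2  2  3  4  4  4  4  4  4  4
 C  0  0  1  2  2  3  4  5  5  5  5  5  5
 T  0  1  1  2  3  3  4  5  5  5  6  6  6
 G  0  1  1  2  3  4  4  5  5  6  6  7  7
 A  0  1  2  2  3  4  4  5  6  6  6  7  7
 G  0  1  2  2  3  4  4  5  6  7  7  7  8
 T  0  1  2  2  3  4  4  5  6  7  8  8  8
dp[11][12] = 8. One LCS (by backtracking along matches): AAGCCTGG.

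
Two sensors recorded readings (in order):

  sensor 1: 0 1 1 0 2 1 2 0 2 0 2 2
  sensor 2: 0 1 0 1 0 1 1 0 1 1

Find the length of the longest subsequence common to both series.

6

Match 0 (sensor 1 #1, sensor 2 #1), then 1 (sensor 1 #2, sensor 2 #2), then 1 (sensor 1 #3, sensor 2 #4), then 0 (sensor 1 #4, sensor 2 #5), then 1 (sensor 1 #6, sensor 2 #7), then 0 (sensor 1 #8, sensor 2 #8) — 6 values in the same relative order in both. The LCS DP gives dp[12][10] = 6, so this is optimal.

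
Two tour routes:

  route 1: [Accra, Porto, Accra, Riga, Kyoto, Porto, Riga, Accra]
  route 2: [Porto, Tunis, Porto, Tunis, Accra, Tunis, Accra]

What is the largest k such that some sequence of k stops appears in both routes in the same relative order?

One common subsequence of length 3: Porto at route 1[2]=route 2[3], then Accra at route 1[3]=route 2[5], then Accra at route 1[8]=route 2[7]. The LCS DP gives dp[8][7] = 3, so this is optimal.

3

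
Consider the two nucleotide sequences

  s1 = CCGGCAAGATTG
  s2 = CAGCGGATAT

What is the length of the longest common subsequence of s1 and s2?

Let dp[i][j] be the LCS length of the first i bases of s1 and the first j bases of s2. dp[i][j] = dp[i-1][j-1]+1 when the i-th and j-th bases match, else max(dp[i-1][j], dp[i][j-1]).
    ·  C  A  G  C  G  G  A  T  A  T
 ·  0  0  0  0  0  0  0  0  0  0  0
 C  0  1  1  1  1  1  1  1  1  1  1
 C  0  1  1  1  2  2  2  2  2  2  2
 G  0  1  1  2  2  3  3  3  3  3  3
 G  0  1  1  2  2  3  4  4  4  4  4
 C  0  1  1  2  3  3  4  4  4  4  4
 A  0  1  2  2  3  3  4  5  5  5  5
 A  0  1  2  2  3  3  4  5  5  6  6
 G  0  1  2  3  3  4  4  5  5  6  6
 A  0  1  2  3  3  4  4  5  5  6  6
 T  0  1  2  3  3  4  4  5  6  6  7
 T  0  1  2  3  3  4  4  5  6  6  7
 G  0  1  2  3  3  4  5  5  6  6  7
dp[12][10] = 7. One LCS (by backtracking along matches): CCGGAAT.

7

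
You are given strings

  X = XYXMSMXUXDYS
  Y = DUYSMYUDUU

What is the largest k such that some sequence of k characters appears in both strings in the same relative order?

5

Taking Y [2,3]; then S [5,4]; then M [6,5]; then U [8,7]; then D [10,8] gives a common subsequence of length 5. The LCS DP gives dp[12][10] = 5, so this is optimal.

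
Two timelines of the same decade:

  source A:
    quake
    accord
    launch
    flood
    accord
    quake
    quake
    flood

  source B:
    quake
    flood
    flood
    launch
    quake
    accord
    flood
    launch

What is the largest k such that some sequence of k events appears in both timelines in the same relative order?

4

Taking quake (source A #1, source B #1); then launch (source A #3, source B #4); then accord (source A #5, source B #6); then flood (source A #8, source B #7) gives a common subsequence of length 4, and the DP table's final entry dp[8][8] is also 4, so no common subsequence is longer.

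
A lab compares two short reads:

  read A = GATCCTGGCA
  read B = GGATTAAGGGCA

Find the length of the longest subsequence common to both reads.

Pick G [1,2], then A [2,3], then T [3,4], then T [6,5], then G [7,9], then G [8,10], then C [9,11], then A [10,12]; all 8 bases appear in both, in order, and the DP table's final entry dp[10][12] is also 8, so no common subsequence is longer.

8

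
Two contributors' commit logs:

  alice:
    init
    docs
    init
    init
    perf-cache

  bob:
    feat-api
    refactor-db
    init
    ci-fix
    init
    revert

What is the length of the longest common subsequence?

2

Taking init (alice #1, bob #3), init (alice #3, bob #5) gives a common subsequence of length 2. Since dp[5][6] = 2, nothing longer is possible.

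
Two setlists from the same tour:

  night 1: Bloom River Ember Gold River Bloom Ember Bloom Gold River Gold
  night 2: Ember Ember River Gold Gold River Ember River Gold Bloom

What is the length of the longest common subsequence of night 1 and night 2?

Match River (night 1 #2, night 2 #3), then Gold (night 1 #4, night 2 #5), then River (night 1 #5, night 2 #6), then Ember (night 1 #7, night 2 #7), then River (night 1 #10, night 2 #8), then Gold (night 1 #11, night 2 #9) — 6 songs in the same relative order in both, and the DP table's final entry dp[11][10] is also 6, so no common subsequence is longer.

6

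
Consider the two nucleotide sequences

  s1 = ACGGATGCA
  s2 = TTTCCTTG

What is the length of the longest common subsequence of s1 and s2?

3

Let dp[i][j] be the LCS length of the first i bases of s1 and the first j bases of s2. dp[i][j] = dp[i-1][j-1]+1 when the i-th and j-th bases match, else max(dp[i-1][j], dp[i][j-1]).
    ·  T  T  T  C  C  T  T  G
 ·  0  0  0  0  0  0  0  0  0
 A  0  0  0  0  0  0  0  0  0
 C  0  0  0  0  1  1  1  1  1
 G  0  0  0  0  1  1  1  1  2
 G  0  0  0  0  1  1  1  1  2
 A  0  0  0  0  1  1  1  1  2
 T  0  1  1  1  1  1  2  2  2
 G  0  1  1  1  1  1  2  2  3
 C  0  1  1  1  2  2  2  2  3
 A  0  1  1  1  2  2  2  2  3
dp[9][8] = 3. One LCS (by backtracking along matches): CTG.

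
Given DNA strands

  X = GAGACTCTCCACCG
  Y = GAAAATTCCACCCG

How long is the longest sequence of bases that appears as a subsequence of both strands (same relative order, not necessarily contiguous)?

11

Match G [1,1]; then A [2,4]; then A [4,5]; then T [6,6]; then T [8,7]; then C [9,8]; then C [10,9]; then A [11,10]; then C [12,12]; then C [13,13]; then G [14,14] — 11 bases in the same relative order in both. Since dp[14][14] = 11, nothing longer is possible.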